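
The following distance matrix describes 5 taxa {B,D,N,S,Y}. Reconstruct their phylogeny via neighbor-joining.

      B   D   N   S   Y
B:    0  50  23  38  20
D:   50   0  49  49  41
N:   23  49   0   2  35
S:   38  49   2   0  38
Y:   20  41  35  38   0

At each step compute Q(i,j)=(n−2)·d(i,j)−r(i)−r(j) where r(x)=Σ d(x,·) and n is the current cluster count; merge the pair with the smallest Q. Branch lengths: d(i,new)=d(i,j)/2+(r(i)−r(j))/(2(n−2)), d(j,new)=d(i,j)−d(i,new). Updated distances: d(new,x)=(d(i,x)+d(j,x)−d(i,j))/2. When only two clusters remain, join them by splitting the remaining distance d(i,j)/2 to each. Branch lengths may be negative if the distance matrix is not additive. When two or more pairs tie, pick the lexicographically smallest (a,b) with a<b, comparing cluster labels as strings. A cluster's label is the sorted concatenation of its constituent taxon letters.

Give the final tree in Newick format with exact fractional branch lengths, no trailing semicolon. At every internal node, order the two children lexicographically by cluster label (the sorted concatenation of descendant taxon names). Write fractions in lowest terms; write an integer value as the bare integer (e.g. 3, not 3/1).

iteration 1: select N,S (d=2, Q=-230); attach at lengths (-2, 4); label the merged cluster NS
  updated: d(B,NS)=59/2, d(D,NS)=48, d(NS,Y)=71/2
iteration 2: select B,Y (d=20, Q=-156); attach at lengths (43/4, 37/4); label the merged cluster BY
  updated: d(BY,D)=71/2, d(BY,NS)=45/2
iteration 3: select BY,D (d=71/2, Q=-106); attach at lengths (5, 61/2); label the merged cluster BDY
  updated: d(BDY,NS)=35/2
iteration 4: select BDY,NS (d=35/2); attach at lengths (35/4, 35/4); label the merged cluster BDNSY
final tree: (((B:43/4,Y:37/4):5,D:61/2):35/4,(N:-2,S:4):35/4)
total length: 75

(((B:43/4,Y:37/4):5,D:61/2):35/4,(N:-2,S:4):35/4)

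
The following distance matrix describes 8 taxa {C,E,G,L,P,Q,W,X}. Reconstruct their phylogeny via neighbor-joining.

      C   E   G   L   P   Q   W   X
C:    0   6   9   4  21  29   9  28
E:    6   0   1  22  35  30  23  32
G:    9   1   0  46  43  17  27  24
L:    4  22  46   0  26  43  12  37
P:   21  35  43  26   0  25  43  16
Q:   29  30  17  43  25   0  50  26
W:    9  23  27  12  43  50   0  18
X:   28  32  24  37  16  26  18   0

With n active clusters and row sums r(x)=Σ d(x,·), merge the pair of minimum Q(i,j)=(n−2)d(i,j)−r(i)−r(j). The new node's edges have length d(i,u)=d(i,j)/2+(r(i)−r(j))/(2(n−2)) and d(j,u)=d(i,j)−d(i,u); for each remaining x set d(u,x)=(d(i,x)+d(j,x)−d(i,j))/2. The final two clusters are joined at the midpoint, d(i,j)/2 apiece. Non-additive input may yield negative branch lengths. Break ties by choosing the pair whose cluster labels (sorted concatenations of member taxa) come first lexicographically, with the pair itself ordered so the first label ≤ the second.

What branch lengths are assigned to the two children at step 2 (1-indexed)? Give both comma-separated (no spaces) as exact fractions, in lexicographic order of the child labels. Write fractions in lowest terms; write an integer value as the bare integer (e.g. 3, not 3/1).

59/10,61/10

step 1: merge (E,G) at d=1, Q=-310; branch lengths E→-1, G→2; new cluster EG
  updated: d(C,EG)=7, d(EG,L)=67/2, d(EG,P)=77/2, d(EG,Q)=23, d(EG,W)=49/2, d(EG,X)=55/2
step 2: merge (L,W) at d=12, Q=-252; branch lengths L→59/10, W→61/10; new cluster LW
  updated: d(C,LW)=1/2, d(EG,LW)=23, d(LW,P)=57/2, d(LW,Q)=81/2, d(LW,X)=43/2
step 3: merge (C,LW) at d=1/2, Q=-395/2; branch lengths C→-53/16, LW→61/16; new cluster CLW
  updated: d(CLW,EG)=59/4, d(CLW,P)=49/2, d(CLW,Q)=69/2, d(CLW,X)=49/2
step 4: merge (CLW,EG) at d=59/4, Q=-631/4; branch lengths CLW→155/24, EG→199/24; new cluster CEGLW
  updated: d(CEGLW,P)=193/8, d(CEGLW,Q)=171/8, d(CEGLW,X)=149/8
step 5: merge (CEGLW,Q) at d=171/8, Q=-375/4; branch lengths CEGLW→69/8, Q→51/4; new cluster CEGLQW
  updated: d(CEGLQW,P)=111/8, d(CEGLQW,X)=93/8
step 6: merge (CEGLQW,P) at d=111/8, Q=-83/2; branch lengths CEGLQW→19/4, P→73/8; new cluster CEGLPQW
  updated: d(CEGLPQW,X)=55/8
step 7: merge (CEGLPQW,X) at d=55/8; branch lengths CEGLPQW→55/16, X→55/16; new cluster CEGLPQWX
final tree: (((((C:-53/16,(L:59/10,W:61/10):61/16):155/24,(E:-1,G:2):199/24):69/8,Q:51/4):19/4,P:73/8):55/16,X:55/16)
total length: 563/8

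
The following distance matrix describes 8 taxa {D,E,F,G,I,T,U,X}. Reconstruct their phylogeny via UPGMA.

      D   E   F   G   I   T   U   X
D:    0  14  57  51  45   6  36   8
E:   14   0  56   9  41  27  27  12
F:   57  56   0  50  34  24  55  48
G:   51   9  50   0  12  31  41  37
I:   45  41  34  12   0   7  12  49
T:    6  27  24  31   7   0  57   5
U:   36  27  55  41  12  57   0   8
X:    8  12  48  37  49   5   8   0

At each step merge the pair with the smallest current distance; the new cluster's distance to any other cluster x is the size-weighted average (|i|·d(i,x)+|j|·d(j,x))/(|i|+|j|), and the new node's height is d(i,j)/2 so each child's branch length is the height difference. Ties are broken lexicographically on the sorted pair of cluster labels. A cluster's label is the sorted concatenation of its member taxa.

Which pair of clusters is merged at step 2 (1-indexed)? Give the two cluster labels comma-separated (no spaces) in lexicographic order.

1. join T+X (d=5) ⇒ TX; edges |T|=5/2, |X|=5/2
  updated: d(D,TX)=7, d(E,TX)=39/2, d(F,TX)=36, d(G,TX)=34, d(I,TX)=28, d(TX,U)=65/2
2. join D+TX (d=7) ⇒ DTX; edges |D|=7/2, |TX|=1
  updated: d(DTX,E)=53/3, d(DTX,F)=43, d(DTX,G)=119/3, d(DTX,I)=101/3, d(DTX,U)=101/3
3. join E+G (d=9) ⇒ EG; edges |E|=9/2, |G|=9/2
  updated: d(DTX,EG)=86/3, d(EG,F)=53, d(EG,I)=53/2, d(EG,U)=34
4. join I+U (d=12) ⇒ IU; edges |I|=6, |U|=6
  updated: d(DTX,IU)=101/3, d(EG,IU)=121/4, d(F,IU)=89/2
5. join DTX+EG (d=86/3) ⇒ DEGTX; edges |DTX|=65/6, |EG|=59/6
  updated: d(DEGTX,F)=47, d(DEGTX,IU)=323/10
6. join DEGTX+IU (d=323/10) ⇒ DEGITUX; edges |DEGTX|=109/60, |IU|=203/20
  updated: d(DEGITUX,F)=324/7
7. join DEGITUX+F (d=324/7) ⇒ DEFGITUX; edges |DEGITUX|=979/140, |F|=162/7
final tree: ((((D:7/2,(T:5/2,X:5/2):1):65/6,(E:9/2,G:9/2):59/6):109/60,(I:6,U:6):203/20):979/140,F:162/7)
total length: 39173/420

D,TX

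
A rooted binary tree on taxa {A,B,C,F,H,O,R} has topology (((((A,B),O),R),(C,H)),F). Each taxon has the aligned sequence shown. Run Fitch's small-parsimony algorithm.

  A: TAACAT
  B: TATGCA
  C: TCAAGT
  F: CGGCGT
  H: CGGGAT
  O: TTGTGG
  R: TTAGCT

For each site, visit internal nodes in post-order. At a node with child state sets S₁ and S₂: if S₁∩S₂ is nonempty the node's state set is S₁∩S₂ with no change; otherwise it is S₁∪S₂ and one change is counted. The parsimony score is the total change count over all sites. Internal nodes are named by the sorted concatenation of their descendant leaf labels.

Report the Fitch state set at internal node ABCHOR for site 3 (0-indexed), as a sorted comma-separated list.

G

[col 0] AB: children A:{T}, B:{T} ∩→ {T}; cost 0
[col 0] ABO: children AB:{T}, O:{T} ∩→ {T}; cost 0
[col 0] ABOR: children ABO:{T}, R:{T} ∩→ {T}; cost 0
[col 0] CH: children C:{T}, H:{C} ∪→ {C,T}; cost 1
[col 0] ABCHOR: children ABOR:{T}, CH:{C,T} ∩→ {T}; cost 0
[col 0] ABCFHOR: children ABCHOR:{T}, F:{C} ∪→ {C,T}; cost 1
[col 1] AB: children A:{A}, B:{A} ∩→ {A}; cost 0
[col 1] ABO: children AB:{A}, O:{T} ∪→ {A,T}; cost 1
[col 1] ABOR: children ABO:{A,T}, R:{T} ∩→ {T}; cost 0
[col 1] CH: children C:{C}, H:{G} ∪→ {C,G}; cost 1
[col 1] ABCHOR: children ABOR:{T}, CH:{C,G} ∪→ {C,G,T}; cost 1
[col 1] ABCFHOR: children ABCHOR:{C,G,T}, F:{G} ∩→ {G}; cost 0
[col 2] AB: children A:{A}, B:{T} ∪→ {A,T}; cost 1
[col 2] ABO: children AB:{A,T}, O:{G} ∪→ {A,G,T}; cost 1
[col 2] ABOR: children ABO:{A,G,T}, R:{A} ∩→ {A}; cost 0
[col 2] CH: children C:{A}, H:{G} ∪→ {A,G}; cost 1
[col 2] ABCHOR: children ABOR:{A}, CH:{A,G} ∩→ {A}; cost 0
[col 2] ABCFHOR: children ABCHOR:{A}, F:{G} ∪→ {A,G}; cost 1
[col 3] AB: children A:{C}, B:{G} ∪→ {C,G}; cost 1
[col 3] ABO: children AB:{C,G}, O:{T} ∪→ {C,G,T}; cost 1
[col 3] ABOR: children ABO:{C,G,T}, R:{G} ∩→ {G}; cost 0
[col 3] CH: children C:{A}, H:{G} ∪→ {A,G}; cost 1
[col 3] ABCHOR: children ABOR:{G}, CH:{A,G} ∩→ {G}; cost 0
[col 3] ABCFHOR: children ABCHOR:{G}, F:{C} ∪→ {C,G}; cost 1
[col 4] AB: children A:{A}, B:{C} ∪→ {A,C}; cost 1
[col 4] ABO: children AB:{A,C}, O:{G} ∪→ {A,C,G}; cost 1
[col 4] ABOR: children ABO:{A,C,G}, R:{C} ∩→ {C}; cost 0
[col 4] CH: children C:{G}, H:{A} ∪→ {A,G}; cost 1
[col 4] ABCHOR: children ABOR:{C}, CH:{A,G} ∪→ {A,C,G}; cost 1
[col 4] ABCFHOR: children ABCHOR:{A,C,G}, F:{G} ∩→ {G}; cost 0
[col 5] AB: children A:{T}, B:{A} ∪→ {A,T}; cost 1
[col 5] ABO: children AB:{A,T}, O:{G} ∪→ {A,G,T}; cost 1
[col 5] ABOR: children ABO:{A,G,T}, R:{T} ∩→ {T}; cost 0
[col 5] CH: children C:{T}, H:{T} ∩→ {T}; cost 0
[col 5] ABCHOR: children ABOR:{T}, CH:{T} ∩→ {T}; cost 0
[col 5] ABCFHOR: children ABCHOR:{T}, F:{T} ∩→ {T}; cost 0
per-site changes: [2, 3, 4, 4, 4, 2]; total = 19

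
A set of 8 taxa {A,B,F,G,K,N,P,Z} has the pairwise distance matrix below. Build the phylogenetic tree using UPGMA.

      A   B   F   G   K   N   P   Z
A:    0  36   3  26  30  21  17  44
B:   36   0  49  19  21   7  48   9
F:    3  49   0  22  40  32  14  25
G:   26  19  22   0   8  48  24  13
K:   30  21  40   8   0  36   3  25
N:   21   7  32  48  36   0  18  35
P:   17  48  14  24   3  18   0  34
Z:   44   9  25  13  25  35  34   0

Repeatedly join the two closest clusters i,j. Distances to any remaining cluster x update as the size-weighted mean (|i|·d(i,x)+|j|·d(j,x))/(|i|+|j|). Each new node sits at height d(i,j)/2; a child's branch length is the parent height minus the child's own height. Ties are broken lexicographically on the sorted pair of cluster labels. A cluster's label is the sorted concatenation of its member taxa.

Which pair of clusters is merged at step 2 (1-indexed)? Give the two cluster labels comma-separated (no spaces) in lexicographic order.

step 1: merge (A,F) at d=3; branch lengths A→3/2, F→3/2; new cluster AF
  updated: d(AF,B)=85/2, d(AF,G)=24, d(AF,K)=35, d(AF,N)=53/2, d(AF,P)=31/2, d(AF,Z)=69/2
step 2: merge (K,P) at d=3; branch lengths K→3/2, P→3/2; new cluster KP
  updated: d(AF,KP)=101/4, d(B,KP)=69/2, d(G,KP)=16, d(KP,N)=27, d(KP,Z)=59/2
step 3: merge (B,N) at d=7; branch lengths B→7/2, N→7/2; new cluster BN
  updated: d(AF,BN)=69/2, d(BN,G)=67/2, d(BN,KP)=123/4, d(BN,Z)=22
step 4: merge (G,Z) at d=13; branch lengths G→13/2, Z→13/2; new cluster GZ
  updated: d(AF,GZ)=117/4, d(BN,GZ)=111/4, d(GZ,KP)=91/4
step 5: merge (GZ,KP) at d=91/4; branch lengths GZ→39/8, KP→79/8; new cluster GKPZ
  updated: d(AF,GKPZ)=109/4, d(BN,GKPZ)=117/4
step 6: merge (AF,GKPZ) at d=109/4; branch lengths AF→97/8, GKPZ→9/4; new cluster AFGKPZ
  updated: d(AFGKPZ,BN)=31
step 7: merge (AFGKPZ,BN) at d=31; branch lengths AFGKPZ→15/8, BN→12; new cluster ABFGKNPZ
final tree: (((A:3/2,F:3/2):97/8,((G:13/2,Z:13/2):39/8,(K:3/2,P:3/2):79/8):9/4):15/8,(B:7/2,N:7/2):12)
total length: 69

K,P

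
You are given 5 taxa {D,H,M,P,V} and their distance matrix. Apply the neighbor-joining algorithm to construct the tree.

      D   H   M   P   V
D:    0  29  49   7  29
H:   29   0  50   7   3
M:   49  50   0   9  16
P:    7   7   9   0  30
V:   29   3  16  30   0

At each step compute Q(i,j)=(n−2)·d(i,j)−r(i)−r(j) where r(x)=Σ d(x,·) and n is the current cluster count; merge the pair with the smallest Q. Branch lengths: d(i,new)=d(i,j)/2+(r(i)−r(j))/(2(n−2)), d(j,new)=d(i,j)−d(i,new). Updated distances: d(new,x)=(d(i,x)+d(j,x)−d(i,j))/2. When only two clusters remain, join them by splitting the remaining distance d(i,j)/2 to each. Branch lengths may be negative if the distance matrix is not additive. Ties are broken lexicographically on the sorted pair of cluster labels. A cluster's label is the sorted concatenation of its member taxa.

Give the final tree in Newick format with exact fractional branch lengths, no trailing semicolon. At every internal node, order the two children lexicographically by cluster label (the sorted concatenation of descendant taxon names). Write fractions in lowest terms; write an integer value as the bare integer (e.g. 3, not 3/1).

iteration 1: select H,V (d=3, Q=-158); attach at lengths (10/3, -1/3); label the merged cluster HV
  updated: d(D,HV)=55/2, d(HV,M)=63/2, d(HV,P)=17
iteration 2: select D,HV (d=55/2, Q=-209/2); attach at lengths (125/8, 95/8); label the merged cluster DHV
  updated: d(DHV,M)=53/2, d(DHV,P)=-7/4
iteration 3: select DHV,M (d=53/2, Q=-135/4); attach at lengths (63/8, 149/8); label the merged cluster DHMV
  updated: d(DHMV,P)=-77/8
iteration 4: select DHMV,P (d=-77/8); attach at lengths (-77/16, -77/16); label the merged cluster DHMPV
final tree: (((D:125/8,(H:10/3,V:-1/3):95/8):63/8,M:149/8):-77/16,P:-77/16)
total length: 379/8

(((D:125/8,(H:10/3,V:-1/3):95/8):63/8,M:149/8):-77/16,P:-77/16)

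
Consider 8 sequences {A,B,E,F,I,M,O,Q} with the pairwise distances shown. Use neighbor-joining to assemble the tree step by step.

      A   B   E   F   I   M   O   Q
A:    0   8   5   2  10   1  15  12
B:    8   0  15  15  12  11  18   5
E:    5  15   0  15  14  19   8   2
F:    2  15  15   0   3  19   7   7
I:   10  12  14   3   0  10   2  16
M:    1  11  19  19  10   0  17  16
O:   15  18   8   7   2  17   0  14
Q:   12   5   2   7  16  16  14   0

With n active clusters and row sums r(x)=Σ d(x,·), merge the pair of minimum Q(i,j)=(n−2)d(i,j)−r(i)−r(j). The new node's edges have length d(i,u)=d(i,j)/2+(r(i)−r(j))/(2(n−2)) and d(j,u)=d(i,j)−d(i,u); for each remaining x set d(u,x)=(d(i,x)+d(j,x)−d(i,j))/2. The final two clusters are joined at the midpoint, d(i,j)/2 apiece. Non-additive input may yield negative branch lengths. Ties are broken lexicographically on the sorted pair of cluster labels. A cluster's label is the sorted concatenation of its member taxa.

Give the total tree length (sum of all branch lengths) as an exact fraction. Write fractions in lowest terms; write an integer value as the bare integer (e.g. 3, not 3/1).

step 1: merge (A,M) at d=1, Q=-140; branch lengths A→-17/6, M→23/6; new cluster AM
  updated: d(AM,B)=9, d(AM,E)=23/2, d(AM,F)=10, d(AM,I)=19/2, d(AM,O)=31/2, d(AM,Q)=27/2
step 2: merge (E,Q) at d=2, Q=-113; branch lengths E→9/5, Q→1/5; new cluster EQ
  updated: d(AM,EQ)=23/2, d(B,EQ)=9, d(EQ,F)=10, d(EQ,I)=14, d(EQ,O)=10
step 3: merge (I,O) at d=2, Q=-85; branch lengths I→-1/2, O→5/2; new cluster IO
  updated: d(AM,IO)=23/2, d(B,IO)=14, d(EQ,IO)=11, d(F,IO)=4
step 4: merge (F,IO) at d=4, Q=-135/2; branch lengths F→7/4, IO→9/4; new cluster FIO
  updated: d(AM,FIO)=35/4, d(B,FIO)=25/2, d(EQ,FIO)=17/2
step 5: merge (AM,B) at d=9, Q=-167/4; branch lengths AM→67/16, B→77/16; new cluster ABM
  updated: d(ABM,EQ)=23/4, d(ABM,FIO)=49/8
step 6: merge (ABM,EQ) at d=23/4, Q=-163/8; branch lengths ABM→27/16, EQ→65/16; new cluster ABEMQ
  updated: d(ABEMQ,FIO)=71/16
step 7: merge (ABEMQ,FIO) at d=71/16; branch lengths ABEMQ→71/32, FIO→71/32; new cluster ABEFIMOQ
final tree: ((((A:-17/6,M:23/6):67/16,B:77/16):27/16,(E:9/5,Q:1/5):65/16):71/32,(F:7/4,(I:-1/2,O:5/2):9/4):71/32)
total length: 451/16

451/16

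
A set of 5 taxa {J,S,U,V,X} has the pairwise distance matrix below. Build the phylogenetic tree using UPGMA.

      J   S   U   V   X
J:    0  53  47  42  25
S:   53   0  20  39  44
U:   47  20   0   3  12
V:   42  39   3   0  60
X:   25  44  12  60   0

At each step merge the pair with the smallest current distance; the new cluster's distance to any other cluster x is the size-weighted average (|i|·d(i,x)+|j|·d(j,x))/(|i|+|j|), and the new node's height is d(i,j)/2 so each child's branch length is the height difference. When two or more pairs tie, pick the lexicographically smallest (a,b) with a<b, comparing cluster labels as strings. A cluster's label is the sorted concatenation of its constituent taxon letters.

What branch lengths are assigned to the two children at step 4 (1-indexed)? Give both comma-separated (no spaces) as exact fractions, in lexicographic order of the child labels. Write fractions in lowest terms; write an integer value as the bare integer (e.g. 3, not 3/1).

1. join U+V (d=3) ⇒ UV; edges |U|=3/2, |V|=3/2
  updated: d(J,UV)=89/2, d(S,UV)=59/2, d(UV,X)=36
2. join J+X (d=25) ⇒ JX; edges |J|=25/2, |X|=25/2
  updated: d(JX,S)=97/2, d(JX,UV)=161/4
3. join S+UV (d=59/2) ⇒ SUV; edges |S|=59/4, |UV|=53/4
  updated: d(JX,SUV)=43
4. join JX+SUV (d=43) ⇒ JSUVX; edges |JX|=9, |SUV|=27/4
final tree: ((J:25/2,X:25/2):9,(S:59/4,(U:3/2,V:3/2):53/4):27/4)
total length: 287/4

9,27/4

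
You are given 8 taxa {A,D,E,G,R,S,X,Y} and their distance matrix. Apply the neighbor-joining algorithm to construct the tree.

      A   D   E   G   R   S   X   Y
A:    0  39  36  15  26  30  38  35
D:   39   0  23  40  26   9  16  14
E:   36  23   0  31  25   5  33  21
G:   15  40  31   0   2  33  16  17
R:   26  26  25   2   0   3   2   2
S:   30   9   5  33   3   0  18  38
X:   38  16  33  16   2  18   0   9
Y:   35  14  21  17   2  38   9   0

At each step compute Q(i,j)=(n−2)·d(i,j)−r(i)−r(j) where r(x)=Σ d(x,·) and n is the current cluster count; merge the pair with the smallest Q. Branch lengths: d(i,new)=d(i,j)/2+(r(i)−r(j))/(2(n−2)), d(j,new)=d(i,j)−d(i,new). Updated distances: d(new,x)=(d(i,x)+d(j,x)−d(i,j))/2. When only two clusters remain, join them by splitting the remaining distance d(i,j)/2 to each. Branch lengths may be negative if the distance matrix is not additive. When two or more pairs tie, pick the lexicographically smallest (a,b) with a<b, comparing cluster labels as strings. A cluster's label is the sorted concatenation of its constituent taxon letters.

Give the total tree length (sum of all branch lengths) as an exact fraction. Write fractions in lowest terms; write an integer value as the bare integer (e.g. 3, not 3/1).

971/16

1. join A+G (d=15, Q=-283) ⇒ AG; edges |A|=155/12, |G|=25/12
  updated: d(AG,D)=32, d(AG,E)=26, d(AG,R)=13/2, d(AG,S)=24, d(AG,X)=39/2, d(AG,Y)=37/2
2. join E+S (d=5, Q=-205) ⇒ ES; edges |E|=61/10, |S|=-11/10
  updated: d(AG,ES)=45/2, d(D,ES)=27/2, d(ES,R)=23/2, d(ES,X)=23, d(ES,Y)=27
3. join D+ES (d=27/2, Q=-145) ⇒ DES; edges |D|=29/4, |ES|=25/4
  updated: d(AG,DES)=41/2, d(DES,R)=12, d(DES,X)=51/4, d(DES,Y)=55/4
4. join AG+R (d=13/2, Q=-68) ⇒ AGR; edges |AG|=31/3, |R|=-23/6
  updated: d(AGR,DES)=13, d(AGR,X)=15/2, d(AGR,Y)=7
5. join AGR+Y (d=7, Q=-173/4) ⇒ AGRY; edges |AGR|=47/16, |Y|=65/16
  updated: d(AGRY,DES)=79/8, d(AGRY,X)=19/4
6. join AGRY+DES (d=79/8, Q=-219/8) ⇒ ADEGRSY; edges |AGRY|=15/16, |DES|=143/16
  updated: d(ADEGRSY,X)=61/16
7. join ADEGRSY+X (d=61/16) ⇒ ADEGRSXY; edges |ADEGRSY|=61/32, |X|=61/32
final tree: (((((A:155/12,G:25/12):31/3,R:-23/6):47/16,Y:65/16):15/16,(D:29/4,(E:61/10,S:-11/10):25/4):143/16):61/32,X:61/32)
total length: 971/16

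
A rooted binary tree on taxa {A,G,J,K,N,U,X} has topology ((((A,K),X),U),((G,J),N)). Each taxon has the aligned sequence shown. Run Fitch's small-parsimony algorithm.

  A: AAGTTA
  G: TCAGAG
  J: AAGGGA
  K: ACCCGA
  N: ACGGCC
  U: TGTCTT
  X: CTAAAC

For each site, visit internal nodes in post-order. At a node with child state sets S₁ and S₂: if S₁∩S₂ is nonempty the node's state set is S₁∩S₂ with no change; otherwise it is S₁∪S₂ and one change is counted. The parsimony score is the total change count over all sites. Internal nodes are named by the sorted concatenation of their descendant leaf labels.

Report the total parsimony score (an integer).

23

[col 0] AK: children A:{A}, K:{A} ∩→ {A}; cost 0
[col 0] AKX: children AK:{A}, X:{C} ∪→ {A,C}; cost 1
[col 0] AKUX: children AKX:{A,C}, U:{T} ∪→ {A,C,T}; cost 1
[col 0] GJ: children G:{T}, J:{A} ∪→ {A,T}; cost 1
[col 0] GJN: children GJ:{A,T}, N:{A} ∩→ {A}; cost 0
[col 0] AGJKNUX: children AKUX:{A,C,T}, GJN:{A} ∩→ {A}; cost 0
[col 1] AK: children A:{A}, K:{C} ∪→ {A,C}; cost 1
[col 1] AKX: children AK:{A,C}, X:{T} ∪→ {A,C,T}; cost 1
[col 1] AKUX: children AKX:{A,C,T}, U:{G} ∪→ {A,C,G,T}; cost 1
[col 1] GJ: children G:{C}, J:{A} ∪→ {A,C}; cost 1
[col 1] GJN: children GJ:{A,C}, N:{C} ∩→ {C}; cost 0
[col 1] AGJKNUX: children AKUX:{A,C,G,T}, GJN:{C} ∩→ {C}; cost 0
[col 2] AK: children A:{G}, K:{C} ∪→ {C,G}; cost 1
[col 2] AKX: children AK:{C,G}, X:{A} ∪→ {A,C,G}; cost 1
[col 2] AKUX: children AKX:{A,C,G}, U:{T} ∪→ {A,C,G,T}; cost 1
[col 2] GJ: children G:{A}, J:{G} ∪→ {A,G}; cost 1
[col 2] GJN: children GJ:{A,G}, N:{G} ∩→ {G}; cost 0
[col 2] AGJKNUX: children AKUX:{A,C,G,T}, GJN:{G} ∩→ {G}; cost 0
[col 3] AK: children A:{T}, K:{C} ∪→ {C,T}; cost 1
[col 3] AKX: children AK:{C,T}, X:{A} ∪→ {A,C,T}; cost 1
[col 3] AKUX: children AKX:{A,C,T}, U:{C} ∩→ {C}; cost 0
[col 3] GJ: children G:{G}, J:{G} ∩→ {G}; cost 0
[col 3] GJN: children GJ:{G}, N:{G} ∩→ {G}; cost 0
[col 3] AGJKNUX: children AKUX:{C}, GJN:{G} ∪→ {C,G}; cost 1
[col 4] AK: children A:{T}, K:{G} ∪→ {G,T}; cost 1
[col 4] AKX: children AK:{G,T}, X:{A} ∪→ {A,G,T}; cost 1
[col 4] AKUX: children AKX:{A,G,T}, U:{T} ∩→ {T}; cost 0
[col 4] GJ: children G:{A}, J:{G} ∪→ {A,G}; cost 1
[col 4] GJN: children GJ:{A,G}, N:{C} ∪→ {A,C,G}; cost 1
[col 4] AGJKNUX: children AKUX:{T}, GJN:{A,C,G} ∪→ {A,C,G,T}; cost 1
[col 5] AK: children A:{A}, K:{A} ∩→ {A}; cost 0
[col 5] AKX: children AK:{A}, X:{C} ∪→ {A,C}; cost 1
[col 5] AKUX: children AKX:{A,C}, U:{T} ∪→ {A,C,T}; cost 1
[col 5] GJ: children G:{G}, J:{A} ∪→ {A,G}; cost 1
[col 5] GJN: children GJ:{A,G}, N:{C} ∪→ {A,C,G}; cost 1
[col 5] AGJKNUX: children AKUX:{A,C,T}, GJN:{A,C,G} ∩→ {A,C}; cost 0
per-site changes: [3, 4, 4, 3, 5, 4]; total = 23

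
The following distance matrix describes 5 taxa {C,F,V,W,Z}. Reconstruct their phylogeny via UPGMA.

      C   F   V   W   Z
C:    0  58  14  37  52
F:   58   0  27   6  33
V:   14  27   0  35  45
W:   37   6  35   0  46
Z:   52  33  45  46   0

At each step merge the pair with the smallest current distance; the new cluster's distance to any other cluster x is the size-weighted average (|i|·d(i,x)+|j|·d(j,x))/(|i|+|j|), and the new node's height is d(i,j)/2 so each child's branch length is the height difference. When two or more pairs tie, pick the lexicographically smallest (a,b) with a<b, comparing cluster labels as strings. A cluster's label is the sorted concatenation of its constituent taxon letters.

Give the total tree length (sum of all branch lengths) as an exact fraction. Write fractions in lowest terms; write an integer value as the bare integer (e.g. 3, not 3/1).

589/8

iteration 1: select F,W (d=6); attach at lengths (3, 3); label the merged cluster FW
  updated: d(C,FW)=95/2, d(FW,V)=31, d(FW,Z)=79/2
iteration 2: select C,V (d=14); attach at lengths (7, 7); label the merged cluster CV
  updated: d(CV,FW)=157/4, d(CV,Z)=97/2
iteration 3: select CV,FW (d=157/4); attach at lengths (101/8, 133/8); label the merged cluster CFVW
  updated: d(CFVW,Z)=44
iteration 4: select CFVW,Z (d=44); attach at lengths (19/8, 22); label the merged cluster CFVWZ
final tree: (((C:7,V:7):101/8,(F:3,W:3):133/8):19/8,Z:22)
total length: 589/8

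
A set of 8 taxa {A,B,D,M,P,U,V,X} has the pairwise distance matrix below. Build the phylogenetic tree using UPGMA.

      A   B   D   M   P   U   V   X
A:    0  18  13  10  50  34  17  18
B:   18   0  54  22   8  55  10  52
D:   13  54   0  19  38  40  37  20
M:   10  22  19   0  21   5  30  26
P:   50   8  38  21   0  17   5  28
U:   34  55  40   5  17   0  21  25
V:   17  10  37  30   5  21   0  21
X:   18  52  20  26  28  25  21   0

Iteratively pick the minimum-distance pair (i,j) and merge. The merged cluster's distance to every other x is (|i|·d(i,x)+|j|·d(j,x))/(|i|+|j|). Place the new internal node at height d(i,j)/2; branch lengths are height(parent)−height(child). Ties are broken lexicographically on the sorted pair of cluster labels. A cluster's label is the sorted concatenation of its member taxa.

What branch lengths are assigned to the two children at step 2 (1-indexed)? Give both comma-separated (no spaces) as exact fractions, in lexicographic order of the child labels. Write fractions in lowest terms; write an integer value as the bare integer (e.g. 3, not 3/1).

1. join M+U (d=5) ⇒ MU; edges |M|=5/2, |U|=5/2
  updated: d(A,MU)=22, d(B,MU)=77/2, d(D,MU)=59/2, d(MU,P)=19, d(MU,V)=51/2, d(MU,X)=51/2
2. join P+V (d=5) ⇒ PV; edges |P|=5/2, |V|=5/2
  updated: d(A,PV)=67/2, d(B,PV)=9, d(D,PV)=75/2, d(MU,PV)=89/4, d(PV,X)=49/2
3. join B+PV (d=9) ⇒ BPV; edges |B|=9/2, |PV|=2
  updated: d(A,BPV)=85/3, d(BPV,D)=43, d(BPV,MU)=83/3, d(BPV,X)=101/3
4. join A+D (d=13) ⇒ AD; edges |A|=13/2, |D|=13/2
  updated: d(AD,BPV)=107/3, d(AD,MU)=103/4, d(AD,X)=19
5. join AD+X (d=19) ⇒ ADX; edges |AD|=3, |X|=19/2
  updated: d(ADX,BPV)=35, d(ADX,MU)=77/3
6. join ADX+MU (d=77/3) ⇒ ADMUX; edges |ADX|=10/3, |MU|=31/3
  updated: d(ADMUX,BPV)=481/15
7. join ADMUX+BPV (d=481/15) ⇒ ABDMPUVX; edges |ADMUX|=16/5, |BPV|=173/15
final tree: ((((A:13/2,D:13/2):3,X:19/2):10/3,(M:5/2,U:5/2):31/3):16/5,(B:9/2,(P:5/2,V:5/2):2):173/15)
total length: 352/5

5/2,5/2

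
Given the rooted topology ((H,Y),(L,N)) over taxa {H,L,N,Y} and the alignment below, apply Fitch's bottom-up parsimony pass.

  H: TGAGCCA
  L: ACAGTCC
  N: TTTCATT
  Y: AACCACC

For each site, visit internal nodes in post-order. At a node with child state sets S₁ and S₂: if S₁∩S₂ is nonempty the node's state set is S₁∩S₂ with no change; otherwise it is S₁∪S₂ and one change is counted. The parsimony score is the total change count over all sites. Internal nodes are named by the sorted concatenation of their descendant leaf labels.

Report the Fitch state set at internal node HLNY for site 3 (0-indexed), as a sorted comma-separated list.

C,G

site 0, node HY: H={T} ∪ Y={A} → {A,T} (+1)
site 0, node LN: L={A} ∪ N={T} → {A,T} (+1)
site 0, node HLNY: HY={A,T} ∩ LN={A,T} → {A,T} (+0)
site 1, node HY: H={G} ∪ Y={A} → {A,G} (+1)
site 1, node LN: L={C} ∪ N={T} → {C,T} (+1)
site 1, node HLNY: HY={A,G} ∪ LN={C,T} → {A,C,G,T} (+1)
site 2, node HY: H={A} ∪ Y={C} → {A,C} (+1)
site 2, node LN: L={A} ∪ N={T} → {A,T} (+1)
site 2, node HLNY: HY={A,C} ∩ LN={A,T} → {A} (+0)
site 3, node HY: H={G} ∪ Y={C} → {C,G} (+1)
site 3, node LN: L={G} ∪ N={C} → {C,G} (+1)
site 3, node HLNY: HY={C,G} ∩ LN={C,G} → {C,G} (+0)
site 4, node HY: H={C} ∪ Y={A} → {A,C} (+1)
site 4, node LN: L={T} ∪ N={A} → {A,T} (+1)
site 4, node HLNY: HY={A,C} ∩ LN={A,T} → {A} (+0)
site 5, node HY: H={C} ∩ Y={C} → {C} (+0)
site 5, node LN: L={C} ∪ N={T} → {C,T} (+1)
site 5, node HLNY: HY={C} ∩ LN={C,T} → {C} (+0)
site 6, node HY: H={A} ∪ Y={C} → {A,C} (+1)
site 6, node LN: L={C} ∪ N={T} → {C,T} (+1)
site 6, node HLNY: HY={A,C} ∩ LN={C,T} → {C} (+0)
per-site changes: [2, 3, 2, 2, 2, 1, 2]; total = 14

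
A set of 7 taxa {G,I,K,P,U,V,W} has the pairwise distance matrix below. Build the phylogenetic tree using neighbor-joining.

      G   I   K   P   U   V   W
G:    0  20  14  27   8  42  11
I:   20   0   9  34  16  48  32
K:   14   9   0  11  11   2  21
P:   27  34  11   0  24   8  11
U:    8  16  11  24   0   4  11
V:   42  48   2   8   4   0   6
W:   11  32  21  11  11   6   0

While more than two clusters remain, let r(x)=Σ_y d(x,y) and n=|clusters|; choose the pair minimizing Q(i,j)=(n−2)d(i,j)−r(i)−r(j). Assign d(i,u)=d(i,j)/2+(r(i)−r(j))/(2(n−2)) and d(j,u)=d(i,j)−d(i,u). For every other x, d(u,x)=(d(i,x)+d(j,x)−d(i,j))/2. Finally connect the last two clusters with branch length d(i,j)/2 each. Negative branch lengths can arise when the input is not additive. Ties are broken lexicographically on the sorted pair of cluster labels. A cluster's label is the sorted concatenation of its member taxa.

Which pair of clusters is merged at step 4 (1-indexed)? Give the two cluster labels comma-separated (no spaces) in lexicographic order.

1. join P+V (d=8, Q=-185) ⇒ PV; edges |P|=9/2, |V|=7/2
  updated: d(G,PV)=61/2, d(I,PV)=37, d(K,PV)=5/2, d(PV,U)=10, d(PV,W)=9/2
2. join PV+W (d=9/2, Q=-146) ⇒ PVW; edges |PV|=23/8, |W|=13/8
  updated: d(G,PVW)=37/2, d(I,PVW)=129/4, d(K,PVW)=19/2, d(PVW,U)=33/4
3. join I+K (d=9, Q=-375/4) ⇒ IK; edges |I|=81/8, |K|=-9/8
  updated: d(G,IK)=25/2, d(IK,PVW)=131/8, d(IK,U)=9
4. join G+IK (d=25/2, Q=-415/8) ⇒ GIK; edges |G|=209/32, |IK|=191/32
  updated: d(GIK,PVW)=179/16, d(GIK,U)=9/4
5. join GIK+PVW (d=179/16, Q=-347/16) ⇒ GIKPVW; edges |GIK|=83/32, |PVW|=275/32
  updated: d(GIKPVW,U)=-11/32
6. join GIKPVW+U (d=-11/32) ⇒ GIKPUVW; edges |GIKPVW|=-11/64, |U|=-11/64
final tree: (((G:209/32,(I:81/8,K:-9/8):191/32):83/32,((P:9/2,V:7/2):23/8,W:13/8):275/32):-11/64,U:-11/64)
total length: 1435/32

G,IK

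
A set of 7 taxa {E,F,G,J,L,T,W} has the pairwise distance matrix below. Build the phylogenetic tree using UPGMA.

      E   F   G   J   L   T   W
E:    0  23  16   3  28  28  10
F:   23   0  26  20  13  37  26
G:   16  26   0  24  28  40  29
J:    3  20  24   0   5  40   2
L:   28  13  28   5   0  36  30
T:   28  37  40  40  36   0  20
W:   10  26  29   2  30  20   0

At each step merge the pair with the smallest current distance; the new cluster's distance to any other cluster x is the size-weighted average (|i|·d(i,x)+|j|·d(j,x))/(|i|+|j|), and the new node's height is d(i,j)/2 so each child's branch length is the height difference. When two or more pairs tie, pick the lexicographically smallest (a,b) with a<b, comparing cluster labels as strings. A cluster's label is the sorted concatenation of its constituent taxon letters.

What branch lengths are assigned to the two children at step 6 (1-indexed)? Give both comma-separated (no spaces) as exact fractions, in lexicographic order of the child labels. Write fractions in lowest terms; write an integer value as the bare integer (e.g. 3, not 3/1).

89/20,67/4

step 1: merge (J,W) at d=2; branch lengths J→1, W→1; new cluster JW
  updated: d(E,JW)=13/2, d(F,JW)=23, d(G,JW)=53/2, d(JW,L)=35/2, d(JW,T)=30
step 2: merge (E,JW) at d=13/2; branch lengths E→13/4, JW→9/4; new cluster EJW
  updated: d(EJW,F)=23, d(EJW,G)=23, d(EJW,L)=21, d(EJW,T)=88/3
step 3: merge (F,L) at d=13; branch lengths F→13/2, L→13/2; new cluster FL
  updated: d(EJW,FL)=22, d(FL,G)=27, d(FL,T)=73/2
step 4: merge (EJW,FL) at d=22; branch lengths EJW→31/4, FL→9/2; new cluster EFJLW
  updated: d(EFJLW,G)=123/5, d(EFJLW,T)=161/5
step 5: merge (EFJLW,G) at d=123/5; branch lengths EFJLW→13/10, G→123/10; new cluster EFGJLW
  updated: d(EFGJLW,T)=67/2
step 6: merge (EFGJLW,T) at d=67/2; branch lengths EFGJLW→89/20, T→67/4; new cluster EFGJLTW
final tree: ((((E:13/4,(J:1,W:1):9/4):31/4,(F:13/2,L:13/2):9/2):13/10,G:123/10):89/20,T:67/4)
total length: 1351/20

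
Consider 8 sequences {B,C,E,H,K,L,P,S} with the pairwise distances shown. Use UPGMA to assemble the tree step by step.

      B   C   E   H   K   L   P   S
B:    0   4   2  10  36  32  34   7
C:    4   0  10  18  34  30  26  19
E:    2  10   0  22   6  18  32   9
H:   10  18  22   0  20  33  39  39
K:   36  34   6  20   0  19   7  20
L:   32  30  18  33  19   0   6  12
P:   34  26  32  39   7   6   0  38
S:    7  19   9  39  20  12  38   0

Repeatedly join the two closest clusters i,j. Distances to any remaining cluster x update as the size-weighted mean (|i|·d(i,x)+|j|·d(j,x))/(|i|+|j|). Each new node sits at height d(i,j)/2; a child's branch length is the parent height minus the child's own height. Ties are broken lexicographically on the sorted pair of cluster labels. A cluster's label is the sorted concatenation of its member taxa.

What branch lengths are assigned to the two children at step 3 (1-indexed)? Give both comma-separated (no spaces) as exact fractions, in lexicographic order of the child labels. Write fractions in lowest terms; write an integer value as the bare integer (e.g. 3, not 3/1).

5/2,7/2

iteration 1: select B,E (d=2); attach at lengths (1, 1); label the merged cluster BE
  updated: d(BE,C)=7, d(BE,H)=16, d(BE,K)=21, d(BE,L)=25, d(BE,P)=33, d(BE,S)=8
iteration 2: select L,P (d=6); attach at lengths (3, 3); label the merged cluster LP
  updated: d(BE,LP)=29, d(C,LP)=28, d(H,LP)=36, d(K,LP)=13, d(LP,S)=25
iteration 3: select BE,C (d=7); attach at lengths (5/2, 7/2); label the merged cluster BCE
  updated: d(BCE,H)=50/3, d(BCE,K)=76/3, d(BCE,LP)=86/3, d(BCE,S)=35/3
iteration 4: select BCE,S (d=35/3); attach at lengths (7/3, 35/6); label the merged cluster BCES
  updated: d(BCES,H)=89/4, d(BCES,K)=24, d(BCES,LP)=111/4
iteration 5: select K,LP (d=13); attach at lengths (13/2, 7/2); label the merged cluster KLP
  updated: d(BCES,KLP)=53/2, d(H,KLP)=92/3
iteration 6: select BCES,H (d=89/4); attach at lengths (127/24, 89/8); label the merged cluster BCEHS
  updated: d(BCEHS,KLP)=82/3
iteration 7: select BCEHS,KLP (d=82/3); attach at lengths (61/24, 43/6); label the merged cluster BCEHKLPS
final tree: (((((B:1,E:1):5/2,C:7/2):7/3,S:35/6):127/24,H:89/8):61/24,(K:13/2,(L:3,P:3):7/2):43/6)
total length: 1399/24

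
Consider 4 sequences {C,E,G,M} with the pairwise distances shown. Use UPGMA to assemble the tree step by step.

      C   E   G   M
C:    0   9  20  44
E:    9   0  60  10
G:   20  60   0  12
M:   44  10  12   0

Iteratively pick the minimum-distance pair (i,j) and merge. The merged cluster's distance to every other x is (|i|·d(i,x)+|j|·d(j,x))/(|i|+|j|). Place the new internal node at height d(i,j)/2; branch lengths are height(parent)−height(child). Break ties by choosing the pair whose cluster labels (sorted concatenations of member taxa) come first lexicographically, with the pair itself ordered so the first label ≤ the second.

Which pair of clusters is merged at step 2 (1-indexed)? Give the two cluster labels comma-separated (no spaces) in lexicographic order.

1. join C+E (d=9) ⇒ CE; edges |C|=9/2, |E|=9/2
  updated: d(CE,G)=40, d(CE,M)=27
2. join G+M (d=12) ⇒ GM; edges |G|=6, |M|=6
  updated: d(CE,GM)=67/2
3. join CE+GM (d=67/2) ⇒ CEGM; edges |CE|=49/4, |GM|=43/4
final tree: ((C:9/2,E:9/2):49/4,(G:6,M:6):43/4)
total length: 44

G,M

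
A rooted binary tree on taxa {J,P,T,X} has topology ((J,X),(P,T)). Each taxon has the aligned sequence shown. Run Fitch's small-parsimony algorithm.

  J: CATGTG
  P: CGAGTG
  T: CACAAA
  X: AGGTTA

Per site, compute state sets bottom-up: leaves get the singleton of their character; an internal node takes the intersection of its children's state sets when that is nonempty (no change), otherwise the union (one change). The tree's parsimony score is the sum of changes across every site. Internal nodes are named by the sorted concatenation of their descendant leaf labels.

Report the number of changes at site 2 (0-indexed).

site 0, node JX: J={C} ∪ X={A} → {A,C} (+1)
site 0, node PT: P={C} ∩ T={C} → {C} (+0)
site 0, node JPTX: JX={A,C} ∩ PT={C} → {C} (+0)
site 1, node JX: J={A} ∪ X={G} → {A,G} (+1)
site 1, node PT: P={G} ∪ T={A} → {A,G} (+1)
site 1, node JPTX: JX={A,G} ∩ PT={A,G} → {A,G} (+0)
site 2, node JX: J={T} ∪ X={G} → {G,T} (+1)
site 2, node PT: P={A} ∪ T={C} → {A,C} (+1)
site 2, node JPTX: JX={G,T} ∪ PT={A,C} → {A,C,G,T} (+1)
site 3, node JX: J={G} ∪ X={T} → {G,T} (+1)
site 3, node PT: P={G} ∪ T={A} → {A,G} (+1)
site 3, node JPTX: JX={G,T} ∩ PT={A,G} → {G} (+0)
site 4, node JX: J={T} ∩ X={T} → {T} (+0)
site 4, node PT: P={T} ∪ T={A} → {A,T} (+1)
site 4, node JPTX: JX={T} ∩ PT={A,T} → {T} (+0)
site 5, node JX: J={G} ∪ X={A} → {A,G} (+1)
site 5, node PT: P={G} ∪ T={A} → {A,G} (+1)
site 5, node JPTX: JX={A,G} ∩ PT={A,G} → {A,G} (+0)
per-site changes: [1, 2, 3, 2, 1, 2]; total = 11

3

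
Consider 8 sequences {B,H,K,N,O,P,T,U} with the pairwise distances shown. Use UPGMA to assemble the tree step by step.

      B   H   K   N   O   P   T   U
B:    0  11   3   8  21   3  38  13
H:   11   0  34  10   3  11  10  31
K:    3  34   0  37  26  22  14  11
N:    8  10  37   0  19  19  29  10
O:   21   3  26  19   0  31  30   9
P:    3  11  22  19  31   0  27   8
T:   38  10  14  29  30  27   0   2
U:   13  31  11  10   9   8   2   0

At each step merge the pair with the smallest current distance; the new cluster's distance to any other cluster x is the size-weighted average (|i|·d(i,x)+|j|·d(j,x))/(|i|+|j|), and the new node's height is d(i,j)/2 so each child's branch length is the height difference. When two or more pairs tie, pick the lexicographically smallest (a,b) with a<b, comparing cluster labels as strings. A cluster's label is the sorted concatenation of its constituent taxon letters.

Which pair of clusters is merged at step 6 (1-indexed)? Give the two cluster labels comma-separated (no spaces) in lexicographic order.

step 1: merge (T,U) at d=2; branch lengths T→1, U→1; new cluster TU
  updated: d(B,TU)=51/2, d(H,TU)=41/2, d(K,TU)=25/2, d(N,TU)=39/2, d(O,TU)=39/2, d(P,TU)=35/2
step 2: merge (B,K) at d=3; branch lengths B→3/2, K→3/2; new cluster BK
  updated: d(BK,H)=45/2, d(BK,N)=45/2, d(BK,O)=47/2, d(BK,P)=25/2, d(BK,TU)=19
step 3: merge (H,O) at d=3; branch lengths H→3/2, O→3/2; new cluster HO
  updated: d(BK,HO)=23, d(HO,N)=29/2, d(HO,P)=21, d(HO,TU)=20
step 4: merge (BK,P) at d=25/2; branch lengths BK→19/4, P→25/4; new cluster BKP
  updated: d(BKP,HO)=67/3, d(BKP,N)=64/3, d(BKP,TU)=37/2
step 5: merge (HO,N) at d=29/2; branch lengths HO→23/4, N→29/4; new cluster HNO
  updated: d(BKP,HNO)=22, d(HNO,TU)=119/6
step 6: merge (BKP,TU) at d=37/2; branch lengths BKP→3, TU→33/4; new cluster BKPTU
  updated: d(BKPTU,HNO)=317/15
step 7: merge (BKPTU,HNO) at d=317/15; branch lengths BKPTU→79/60, HNO→199/60; new cluster BHKNOPTU
final tree: ((((B:3/2,K:3/2):19/4,P:25/4):3,(T:1,U:1):33/4):79/60,((H:3/2,O:3/2):23/4,N:29/4):199/60)
total length: 2873/60

BKP,TU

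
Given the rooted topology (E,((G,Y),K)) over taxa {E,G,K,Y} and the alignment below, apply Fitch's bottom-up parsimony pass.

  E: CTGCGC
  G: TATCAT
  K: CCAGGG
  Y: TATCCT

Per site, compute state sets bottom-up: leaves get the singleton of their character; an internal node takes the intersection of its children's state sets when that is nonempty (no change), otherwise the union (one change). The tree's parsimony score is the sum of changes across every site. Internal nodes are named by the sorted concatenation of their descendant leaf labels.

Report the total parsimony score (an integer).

site 0, node GY: G={T} ∩ Y={T} → {T} (+0)
site 0, node GKY: GY={T} ∪ K={C} → {C,T} (+1)
site 0, node EGKY: E={C} ∩ GKY={C,T} → {C} (+0)
site 1, node GY: G={A} ∩ Y={A} → {A} (+0)
site 1, node GKY: GY={A} ∪ K={C} → {A,C} (+1)
site 1, node EGKY: E={T} ∪ GKY={A,C} → {A,C,T} (+1)
site 2, node GY: G={T} ∩ Y={T} → {T} (+0)
site 2, node GKY: GY={T} ∪ K={A} → {A,T} (+1)
site 2, node EGKY: E={G} ∪ GKY={A,T} → {A,G,T} (+1)
site 3, node GY: G={C} ∩ Y={C} → {C} (+0)
site 3, node GKY: GY={C} ∪ K={G} → {C,G} (+1)
site 3, node EGKY: E={C} ∩ GKY={C,G} → {C} (+0)
site 4, node GY: G={A} ∪ Y={C} → {A,C} (+1)
site 4, node GKY: GY={A,C} ∪ K={G} → {A,C,G} (+1)
site 4, node EGKY: E={G} ∩ GKY={A,C,G} → {G} (+0)
site 5, node GY: G={T} ∩ Y={T} → {T} (+0)
site 5, node GKY: GY={T} ∪ K={G} → {G,T} (+1)
site 5, node EGKY: E={C} ∪ GKY={G,T} → {C,G,T} (+1)
per-site changes: [1, 2, 2, 1, 2, 2]; total = 10

10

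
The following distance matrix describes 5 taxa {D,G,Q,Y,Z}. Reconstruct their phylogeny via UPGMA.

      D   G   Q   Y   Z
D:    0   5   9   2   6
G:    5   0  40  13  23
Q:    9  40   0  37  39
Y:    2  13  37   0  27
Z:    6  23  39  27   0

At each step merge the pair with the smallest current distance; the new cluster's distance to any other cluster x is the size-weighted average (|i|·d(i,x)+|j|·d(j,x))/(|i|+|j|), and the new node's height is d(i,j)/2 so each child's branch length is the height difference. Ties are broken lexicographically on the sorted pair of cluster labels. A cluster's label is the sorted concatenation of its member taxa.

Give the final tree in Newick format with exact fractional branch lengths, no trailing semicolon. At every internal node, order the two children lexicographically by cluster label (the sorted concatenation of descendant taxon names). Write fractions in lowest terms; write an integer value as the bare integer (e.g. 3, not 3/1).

((((D:1,Y:1):7/2,G:9/2):29/6,Z:28/3):151/24,Q:125/8)

step 1: merge (D,Y) at d=2; branch lengths D→1, Y→1; new cluster DY
  updated: d(DY,G)=9, d(DY,Q)=23, d(DY,Z)=33/2
step 2: merge (DY,G) at d=9; branch lengths DY→7/2, G→9/2; new cluster DGY
  updated: d(DGY,Q)=86/3, d(DGY,Z)=56/3
step 3: merge (DGY,Z) at d=56/3; branch lengths DGY→29/6, Z→28/3; new cluster DGYZ
  updated: d(DGYZ,Q)=125/4
step 4: merge (DGYZ,Q) at d=125/4; branch lengths DGYZ→151/24, Q→125/8; new cluster DGQYZ
final tree: ((((D:1,Y:1):7/2,G:9/2):29/6,Z:28/3):151/24,Q:125/8)
total length: 553/12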